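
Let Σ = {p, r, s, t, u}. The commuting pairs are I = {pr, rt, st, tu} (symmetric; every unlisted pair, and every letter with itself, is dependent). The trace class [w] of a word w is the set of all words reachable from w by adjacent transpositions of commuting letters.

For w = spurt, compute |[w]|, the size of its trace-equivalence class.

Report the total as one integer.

#0=s has no predecessor
#1=p depends on [0:s]
#2=u depends on [1:p]
#3=r depends on [2:u]
#4=t depends on [1:p]
sources: [0:s]
N(rest) = Σ N(rest − s) over sources s of rest; N(one piece) = 1:
  size 1 → [3]=1  [4]=1
  size 2 → [2,3]=1  [3,4]=2
  size 3 → [2,3,4]=3
  first=0(s) contributes 3

3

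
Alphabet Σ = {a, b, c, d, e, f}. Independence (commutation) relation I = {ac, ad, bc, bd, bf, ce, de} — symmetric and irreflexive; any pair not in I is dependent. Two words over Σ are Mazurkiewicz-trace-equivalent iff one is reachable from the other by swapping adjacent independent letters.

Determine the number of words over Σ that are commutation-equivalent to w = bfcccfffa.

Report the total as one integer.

8

drop 0:b onto floor
drop 1:f onto floor
drop 2:c onto {1:f}
drop 3:c onto {2:c}
drop 4:c onto {3:c}
drop 5:f onto {4:c}
drop 6:f onto {5:f}
drop 7:f onto {6:f}
drop 8:a onto {0:b, 7:f}
ground layer = {0:b, 1:f}
drop-orders for the pieces not yet dropped (sum over which currently-grounded one goes next):
  1 to go: {8} 1
  2 to go: {0,8} 1  {7,8} 1
  3 to go: {0,7,8} 2  {6,7,8} 1
  4 to go: {0,6,7,8} 3  {5,6,7,8} 1
  5 to go: {0,5,6,7,8} 4  {4,5,6,7,8} 1
  6 to go: {0,4,5,6,7,8} 5  {3,4,5,6,7,8} 1
  7 to go: {0,3,4,5,6,7,8} 6  {2,3,4,5,6,7,8} 1
  if 0:b drops first: 1 orders
  if 1:f drops first: 7 orders
heap linearizations: 8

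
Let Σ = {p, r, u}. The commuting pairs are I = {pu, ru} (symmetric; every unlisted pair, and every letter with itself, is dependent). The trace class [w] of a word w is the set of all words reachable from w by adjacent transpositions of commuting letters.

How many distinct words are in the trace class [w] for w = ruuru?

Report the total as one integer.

piece 0:r — minimal
piece 1:u — minimal
piece 2:u rests on {1:u}
piece 3:r rests on {0:r}
piece 4:u rests on {2:u}
minimal pieces: {0:r, 1:u}
ways to finish when only these pieces remain (= sum over removing one remaining piece with nothing left below it):
  1 left: {3}→1  {4}→1
  2 left: {0,3}→1  {2,4}→1  {3,4}→2
  3 left: {0,3,4}→3  {1,2,4}→1  {2,3,4}→3
  placing 0:r first → 4 extensions
  placing 1:u first → 6 extensions
total linear extensions = 10

10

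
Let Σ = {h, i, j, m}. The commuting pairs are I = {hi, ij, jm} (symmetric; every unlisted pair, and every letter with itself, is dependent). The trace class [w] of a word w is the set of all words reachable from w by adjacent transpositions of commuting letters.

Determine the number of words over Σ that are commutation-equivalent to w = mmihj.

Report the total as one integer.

3

#0=m has no predecessor
#1=m depends on [0:m]
#2=i depends on [1:m]
#3=h depends on [1:m]
#4=j depends on [3:h]
sources: [0:m]
N(rest) = Σ N(rest − s) over sources s of rest; N(one piece) = 1:
  size 1 → [2]=1  [4]=1
  size 2 → [2,4]=2  [3,4]=1
  size 3 → [2,3,4]=3
  first=0(m) contributes 3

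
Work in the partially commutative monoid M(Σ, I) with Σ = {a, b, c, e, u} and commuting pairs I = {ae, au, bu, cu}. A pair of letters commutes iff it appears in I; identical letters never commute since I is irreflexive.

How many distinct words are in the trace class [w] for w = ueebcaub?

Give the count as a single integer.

0(u) covers ∅
1(e) covers 0:u
2(e) covers 1:e
3(b) covers 2:e
4(c) covers 3:b
5(a) covers 4:c
6(u) covers 2:e
7(b) covers 5:a
floor of heap: 0:u
completions by unplaced set U, small U first (add the entries for U minus each lowest piece of U):
  |U|=1: {6}:1  {7}:1
  |U|=2: {5,7}:1  {6,7}:2
  |U|=3: {4,5,7}:1  {5,6,7}:3
  |U|=4: {3,4,5,7}:1  {4,5,6,7}:4
  |U|=5: {3,4,5,6,7}:5
  |U|=6: {2,3,4,5,6,7}:5
  start at 0(u): 5

5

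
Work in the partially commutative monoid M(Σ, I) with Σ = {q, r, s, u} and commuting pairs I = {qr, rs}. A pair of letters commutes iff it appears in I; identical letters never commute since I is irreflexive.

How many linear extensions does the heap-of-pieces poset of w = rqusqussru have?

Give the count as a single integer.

6

drop 0:r onto floor
drop 1:q onto floor
drop 2:u onto {0:r, 1:q}
drop 3:s onto {2:u}
drop 4:q onto {3:s}
drop 5:u onto {4:q}
drop 6:s onto {5:u}
drop 7:s onto {6:s}
drop 8:r onto {5:u}
drop 9:u onto {7:s, 8:r}
ground layer = {0:r, 1:q}
drop-orders for the pieces not yet dropped (sum over which currently-grounded one goes next):
  1 to go: {9} 1
  2 to go: {7,9} 1  {8,9} 1
  3 to go: {6,7,9} 1  {7,8,9} 2
  4 to go: {6,7,8,9} 3
  5 to go: {5,6,7,8,9} 3
  6 to go: {4,5,6,7,8,9} 3
  7 to go: {3,4,5,6,7,8,9} 3
  8 to go: {2,3,4,5,6,7,8,9} 3
  if 0:r drops first: 3 orders
  if 1:q drops first: 3 orders
heap linearizations: 6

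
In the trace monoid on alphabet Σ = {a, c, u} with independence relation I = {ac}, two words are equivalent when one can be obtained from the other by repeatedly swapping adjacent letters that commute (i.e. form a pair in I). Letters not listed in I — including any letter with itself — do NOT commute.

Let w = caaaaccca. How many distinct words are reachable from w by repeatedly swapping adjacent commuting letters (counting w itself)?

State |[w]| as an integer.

drop 0:c onto floor
drop 1:a onto floor
drop 2:a onto {1:a}
drop 3:a onto {2:a}
drop 4:a onto {3:a}
drop 5:c onto {0:c}
drop 6:c onto {5:c}
drop 7:c onto {6:c}
drop 8:a onto {4:a}
ground layer = {0:c, 1:a}
drop-orders for the pieces not yet dropped (sum over which currently-grounded one goes next):
  1 to go: {7} 1  {8} 1
  2 to go: {4,8} 1  {6,7} 1  {7,8} 2
  3 to go: {3,4,8} 1  {4,7,8} 3  {5,6,7} 1  {6,7,8} 3
  4 to go: {0,5,6,7} 1  {2,3,4,8} 1  {3,4,7,8} 4  {4,6,7,8} 6  {5,6,7,8} 4
  5 to go: {0,5,6,7,8} 5  {1,2,3,4,8} 1  {2,3,4,7,8} 5  {3,4,6,7,8} 10  {4,5,6,7,8} 10
  6 to go: {0,4,5,6,7,8} 15  {1,2,3,4,7,8} 6  {2,3,4,6,7,8} 15  {3,4,5,6,7,8} 20
  7 to go: {0,3,4,5,6,7,8} 35  {1,2,3,4,6,7,8} 21  {2,3,4,5,6,7,8} 35
  if 0:c drops first: 56 orders
  if 1:a drops first: 70 orders
heap linearizations: 126

126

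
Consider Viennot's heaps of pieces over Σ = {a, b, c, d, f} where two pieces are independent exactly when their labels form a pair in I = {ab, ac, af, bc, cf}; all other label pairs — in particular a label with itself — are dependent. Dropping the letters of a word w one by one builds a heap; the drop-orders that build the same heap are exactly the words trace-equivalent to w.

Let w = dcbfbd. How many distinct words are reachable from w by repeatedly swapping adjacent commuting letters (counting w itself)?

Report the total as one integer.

piece 0:d — minimal
piece 1:c rests on {0:d}
piece 2:b rests on {0:d}
piece 3:f rests on {2:b}
piece 4:b rests on {3:f}
piece 5:d rests on {1:c, 4:b}
minimal pieces: {0:d}
ways to finish when only these pieces remain (= sum over removing one remaining piece with nothing left below it):
  1 left: {5}→1
  2 left: {1,5}→1  {4,5}→1
  3 left: {1,4,5}→2  {3,4,5}→1
  4 left: {1,3,4,5}→3  {2,3,4,5}→1
  placing 0:d first → 4 extensions

4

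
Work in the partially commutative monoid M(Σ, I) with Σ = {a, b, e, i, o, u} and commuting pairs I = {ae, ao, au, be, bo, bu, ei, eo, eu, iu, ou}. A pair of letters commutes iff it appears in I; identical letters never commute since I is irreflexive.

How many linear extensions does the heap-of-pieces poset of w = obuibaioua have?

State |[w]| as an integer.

0(o) covers ∅
1(b) covers ∅
2(u) covers ∅
3(i) covers 0:o, 1:b
4(b) covers 3:i
5(a) covers 4:b
6(i) covers 5:a
7(o) covers 6:i
8(u) covers 2:u
9(a) covers 6:i
floor of heap: 0:o, 1:b, 2:u
completions by unplaced set U, small U first (add the entries for U minus each lowest piece of U):
  |U|=1: {7}:1  {8}:1  {9}:1
  |U|=2: {2,8}:1  {7,8}:2  {7,9}:2  {8,9}:2
  |U|=3: {2,7,8}:3  {2,8,9}:3  {6,7,9}:2  {7,8,9}:6
  |U|=4: {2,7,8,9}:12  {5,6,7,9}:2  {6,7,8,9}:8
  |U|=5: {2,6,7,8,9}:20  {4,5,6,7,9}:2  {5,6,7,8,9}:10
  |U|=6: {2,5,6,7,8,9}:30  {3,4,5,6,7,9}:2  {4,5,6,7,8,9}:12
  |U|=7: {0,3,4,5,6,7,9}:2  {1,3,4,5,6,7,9}:2  {2,4,5,6,7,8,9}:42  {3,4,5,6,7,8,9}:14
  |U|=8: {0,1,3,4,5,6,7,9}:4  {0,3,4,5,6,7,8,9}:16  {1,3,4,5,6,7,8,9}:16  {2,3,4,5,6,7,8,9}:56
  start at 0(o): 72
  start at 1(b): 72
  start at 2(u): 36
sum over floor = 180

180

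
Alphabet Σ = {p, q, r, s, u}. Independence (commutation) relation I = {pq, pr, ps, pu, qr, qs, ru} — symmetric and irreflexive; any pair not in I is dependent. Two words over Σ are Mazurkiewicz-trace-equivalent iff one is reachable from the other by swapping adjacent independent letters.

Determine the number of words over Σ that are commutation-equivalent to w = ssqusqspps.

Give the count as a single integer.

piece 0:s — minimal
piece 1:s rests on {0:s}
piece 2:q — minimal
piece 3:u rests on {1:s, 2:q}
piece 4:s rests on {3:u}
piece 5:q rests on {3:u}
piece 6:s rests on {4:s}
piece 7:p — minimal
piece 8:p rests on {7:p}
piece 9:s rests on {6:s}
minimal pieces: {0:s, 2:q, 7:p}
ways to finish when only these pieces remain (= sum over removing one remaining piece with nothing left below it):
  1 left: {5}→1  {8}→1  {9}→1
  2 left: {5,8}→2  {5,9}→2  {6,9}→1  {7,8}→1  {8,9}→2
  3 left: {4,6,9}→1  {5,6,9}→3  {5,7,8}→3  {5,8,9}→6  {6,8,9}→3  {7,8,9}→3
  4 left: {4,5,6,9}→4  {4,6,8,9}→4  {5,6,8,9}→12  {5,7,8,9}→12  {6,7,8,9}→6
  5 left: {3,4,5,6,9}→4  {4,5,6,8,9}→20  {4,6,7,8,9}→10  {5,6,7,8,9}→30
  6 left: {1,3,4,5,6,9}→4  {2,3,4,5,6,9}→4  {3,4,5,6,8,9}→24  {4,5,6,7,8,9}→60
  7 left: {0,1,3,4,5,6,9}→4  {1,2,3,4,5,6,9}→8  {1,3,4,5,6,8,9}→28  {2,3,4,5,6,8,9}→28  {3,4,5,6,7,8,9}→84
  8 left: {0,1,2,3,4,5,6,9}→12  {0,1,3,4,5,6,8,9}→32  {1,2,3,4,5,6,8,9}→64  {1,3,4,5,6,7,8,9}→112  {2,3,4,5,6,7,8,9}→112
  placing 0:s first → 288 extensions
  placing 2:q first → 144 extensions
  placing 7:p first → 108 extensions
total linear extensions = 540

540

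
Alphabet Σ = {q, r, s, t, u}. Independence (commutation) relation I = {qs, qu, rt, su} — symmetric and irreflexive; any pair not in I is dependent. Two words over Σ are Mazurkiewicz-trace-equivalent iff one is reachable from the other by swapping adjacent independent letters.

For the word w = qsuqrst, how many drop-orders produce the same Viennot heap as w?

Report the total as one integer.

12

piece 0:q — minimal
piece 1:s — minimal
piece 2:u — minimal
piece 3:q rests on {0:q}
piece 4:r rests on {1:s, 2:u, 3:q}
piece 5:s rests on {4:r}
piece 6:t rests on {5:s}
minimal pieces: {0:q, 1:s, 2:u}
ways to finish when only these pieces remain (= sum over removing one remaining piece with nothing left below it):
  1 left: {6}→1
  2 left: {5,6}→1
  3 left: {4,5,6}→1
  4 left: {1,4,5,6}→1  {2,4,5,6}→1  {3,4,5,6}→1
  5 left: {0,3,4,5,6}→1  {1,2,4,5,6}→2  {1,3,4,5,6}→2  {2,3,4,5,6}→2
  placing 0:q first → 6 extensions
  placing 1:s first → 3 extensions
  placing 2:u first → 3 extensions
total linear extensions = 12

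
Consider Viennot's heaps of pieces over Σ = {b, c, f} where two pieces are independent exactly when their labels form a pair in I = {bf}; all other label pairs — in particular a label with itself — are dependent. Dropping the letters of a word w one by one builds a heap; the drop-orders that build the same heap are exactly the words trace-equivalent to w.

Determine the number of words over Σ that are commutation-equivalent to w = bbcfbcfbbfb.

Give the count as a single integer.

20

drop 0:b onto floor
drop 1:b onto {0:b}
drop 2:c onto {1:b}
drop 3:f onto {2:c}
drop 4:b onto {2:c}
drop 5:c onto {3:f, 4:b}
drop 6:f onto {5:c}
drop 7:b onto {5:c}
drop 8:b onto {7:b}
drop 9:f onto {6:f}
drop 10:b onto {8:b}
ground layer = {0:b}
drop-orders for the pieces not yet dropped (sum over which currently-grounded one goes next):
  1 to go: {9} 1  {10} 1
  2 to go: {6,9} 1  {8,10} 1  {9,10} 2
  3 to go: {6,9,10} 3  {7,8,10} 1  {8,9,10} 3
  4 to go: {6,8,9,10} 6  {7,8,9,10} 4
  5 to go: {6,7,8,9,10} 10
  6 to go: {5,6,7,8,9,10} 10
  7 to go: {3,5,6,7,8,9,10} 10  {4,5,6,7,8,9,10} 10
  8 to go: {3,4,5,6,7,8,9,10} 20
  9 to go: {2,3,4,5,6,7,8,9,10} 20
  if 0:b drops first: 20 orders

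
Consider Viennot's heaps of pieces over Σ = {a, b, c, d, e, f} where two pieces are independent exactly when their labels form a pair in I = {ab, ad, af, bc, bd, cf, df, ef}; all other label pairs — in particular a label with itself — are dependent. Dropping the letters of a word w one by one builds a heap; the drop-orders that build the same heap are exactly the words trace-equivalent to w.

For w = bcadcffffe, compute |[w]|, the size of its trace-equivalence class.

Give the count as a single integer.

#0=b has no predecessor
#1=c has no predecessor
#2=a depends on [1:c]
#3=d depends on [1:c]
#4=c depends on [2:a, 3:d]
#5=f depends on [0:b]
#6=f depends on [5:f]
#7=f depends on [6:f]
#8=f depends on [7:f]
#9=e depends on [0:b, 4:c]
sources: [0:b, 1:c]
N(rest) = Σ N(rest − s) over sources s of rest; N(one piece) = 1:
  size 1 → [8]=1  [9]=1
  size 2 → [4,9]=1  [7,8]=1  [8,9]=2
  size 3 → [2,4,9]=1  [3,4,9]=1  [4,8,9]=3  [6,7,8]=1  [7,8,9]=3
  size 4 → [2,3,4,9]=2  [2,4,8,9]=4  [3,4,8,9]=4  [4,7,8,9]=6  [5,6,7,8]=1  [6,7,8,9]=4
  size 5 → [1,2,3,4,9]=2  [2,3,4,8,9]=10  [2,4,7,8,9]=10  [3,4,7,8,9]=10  [4,6,7,8,9]=10  [5,6,7,8,9]=5
  size 6 → [0,5,6,7,8,9]=5  [1,2,3,4,8,9]=12  [2,3,4,7,8,9]=30  [2,4,6,7,8,9]=20  [3,4,6,7,8,9]=20  [4,5,6,7,8,9]=15
  size 7 → [0,4,5,6,7,8,9]=20  [1,2,3,4,7,8,9]=42  [2,3,4,6,7,8,9]=70  [2,4,5,6,7,8,9]=35  [3,4,5,6,7,8,9]=35
  size 8 → [0,2,4,5,6,7,8,9]=55  [0,3,4,5,6,7,8,9]=55  [1,2,3,4,6,7,8,9]=112  [2,3,4,5,6,7,8,9]=140
  first=0(b) contributes 252
  first=1(c) contributes 250
|[w]| = 502

502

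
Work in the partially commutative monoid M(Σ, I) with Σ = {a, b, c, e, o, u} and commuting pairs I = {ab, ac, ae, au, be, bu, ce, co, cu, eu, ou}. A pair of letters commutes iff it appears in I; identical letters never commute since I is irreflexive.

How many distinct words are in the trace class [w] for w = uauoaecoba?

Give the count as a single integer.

1170

0(u) covers ∅
1(a) covers ∅
2(u) covers 0:u
3(o) covers 1:a
4(a) covers 3:o
5(e) covers 3:o
6(c) covers ∅
7(o) covers 4:a, 5:e
8(b) covers 6:c, 7:o
9(a) covers 7:o
floor of heap: 0:u, 1:a, 6:c
completions by unplaced set U, small U first (add the entries for U minus each lowest piece of U):
  |U|=1: {2}:1  {8}:1  {9}:1
  |U|=2: {0,2}:1  {2,8}:2  {2,9}:2  {6,8}:1  {8,9}:2
  |U|=3: {0,2,8}:3  {0,2,9}:3  {2,6,8}:3  {2,8,9}:6  {6,8,9}:3  {7,8,9}:2
  |U|=4: {0,2,6,8}:6  {0,2,8,9}:12  {2,6,8,9}:12  {2,7,8,9}:8  {4,7,8,9}:2  {5,7,8,9}:2  {6,7,8,9}:5
  |U|=5: {0,2,6,8,9}:30  {0,2,7,8,9}:20  {2,4,7,8,9}:10  {2,5,7,8,9}:10  {2,6,7,8,9}:25  {4,5,7,8,9}:4  {4,6,7,8,9}:7  {5,6,7,8,9}:7
  |U|=6: {0,2,4,7,8,9}:30  {0,2,5,7,8,9}:30  {0,2,6,7,8,9}:75  {2,4,5,7,8,9}:24  {2,4,6,7,8,9}:42  {2,5,6,7,8,9}:42  {3,4,5,7,8,9}:4  {4,5,6,7,8,9}:18
  |U|=7: {0,2,4,5,7,8,9}:84  {0,2,4,6,7,8,9}:147  {0,2,5,6,7,8,9}:147  {1,3,4,5,7,8,9}:4  {2,3,4,5,7,8,9}:28  {2,4,5,6,7,8,9}:126  {3,4,5,6,7,8,9}:22
  |U|=8: {0,2,3,4,5,7,8,9}:112  {0,2,4,5,6,7,8,9}:504  {1,2,3,4,5,7,8,9}:32  {1,3,4,5,6,7,8,9}:26  {2,3,4,5,6,7,8,9}:176
  start at 0(u): 234
  start at 1(a): 792
  start at 6(c): 144
sum over floor = 1170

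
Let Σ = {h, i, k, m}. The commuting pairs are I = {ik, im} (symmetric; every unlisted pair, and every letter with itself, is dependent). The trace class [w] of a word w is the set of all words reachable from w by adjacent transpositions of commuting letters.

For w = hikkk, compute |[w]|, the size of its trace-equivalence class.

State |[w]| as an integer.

4

0(h) covers ∅
1(i) covers 0:h
2(k) covers 0:h
3(k) covers 2:k
4(k) covers 3:k
floor of heap: 0:h
completions by unplaced set U, small U first (add the entries for U minus each lowest piece of U):
  |U|=1: {1}:1  {4}:1
  |U|=2: {1,4}:2  {3,4}:1
  |U|=3: {1,3,4}:3  {2,3,4}:1
  start at 0(h): 4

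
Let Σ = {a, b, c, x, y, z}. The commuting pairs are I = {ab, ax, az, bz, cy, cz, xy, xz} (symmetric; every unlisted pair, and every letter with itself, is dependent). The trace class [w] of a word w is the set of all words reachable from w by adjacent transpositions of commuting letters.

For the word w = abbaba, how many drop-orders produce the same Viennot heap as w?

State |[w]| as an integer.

0(a) covers ∅
1(b) covers ∅
2(b) covers 1:b
3(a) covers 0:a
4(b) covers 2:b
5(a) covers 3:a
floor of heap: 0:a, 1:b
completions by unplaced set U, small U first (add the entries for U minus each lowest piece of U):
  |U|=1: {4}:1  {5}:1
  |U|=2: {2,4}:1  {3,5}:1  {4,5}:2
  |U|=3: {0,3,5}:1  {1,2,4}:1  {2,4,5}:3  {3,4,5}:3
  |U|=4: {0,3,4,5}:4  {1,2,4,5}:4  {2,3,4,5}:6
  start at 0(a): 10
  start at 1(b): 10
sum over floor = 20

20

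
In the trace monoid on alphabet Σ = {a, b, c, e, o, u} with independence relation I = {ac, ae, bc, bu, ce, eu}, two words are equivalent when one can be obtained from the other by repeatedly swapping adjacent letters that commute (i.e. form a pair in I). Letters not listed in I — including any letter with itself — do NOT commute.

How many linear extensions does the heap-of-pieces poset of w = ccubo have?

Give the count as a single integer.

4

piece 0:c — minimal
piece 1:c rests on {0:c}
piece 2:u rests on {1:c}
piece 3:b — minimal
piece 4:o rests on {2:u, 3:b}
minimal pieces: {0:c, 3:b}
ways to finish when only these pieces remain (= sum over removing one remaining piece with nothing left below it):
  1 left: {4}→1
  2 left: {2,4}→1  {3,4}→1
  3 left: {1,2,4}→1  {2,3,4}→2
  placing 0:c first → 3 extensions
  placing 3:b first → 1 extensions
total linear extensions = 4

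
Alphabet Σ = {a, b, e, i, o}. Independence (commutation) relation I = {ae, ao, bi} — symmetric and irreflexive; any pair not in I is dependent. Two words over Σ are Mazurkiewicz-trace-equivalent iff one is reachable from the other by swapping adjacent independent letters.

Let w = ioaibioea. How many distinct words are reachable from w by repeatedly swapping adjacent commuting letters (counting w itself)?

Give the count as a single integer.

18

#0=i has no predecessor
#1=o depends on [0:i]
#2=a depends on [0:i]
#3=i depends on [1:o, 2:a]
#4=b depends on [1:o, 2:a]
#5=i depends on [3:i]
#6=o depends on [4:b, 5:i]
#7=e depends on [6:o]
#8=a depends on [4:b, 5:i]
sources: [0:i]
N(rest) = Σ N(rest − s) over sources s of rest; N(one piece) = 1:
  size 1 → [7]=1  [8]=1
  size 2 → [6,7]=1  [7,8]=2
  size 3 → [6,7,8]=3
  size 4 → [4,6,7,8]=3  [5,6,7,8]=3
  size 5 → [3,5,6,7,8]=3  [4,5,6,7,8]=6
  size 6 → [3,4,5,6,7,8]=9
  size 7 → [1,3,4,5,6,7,8]=9  [2,3,4,5,6,7,8]=9
  first=0(i) contributes 18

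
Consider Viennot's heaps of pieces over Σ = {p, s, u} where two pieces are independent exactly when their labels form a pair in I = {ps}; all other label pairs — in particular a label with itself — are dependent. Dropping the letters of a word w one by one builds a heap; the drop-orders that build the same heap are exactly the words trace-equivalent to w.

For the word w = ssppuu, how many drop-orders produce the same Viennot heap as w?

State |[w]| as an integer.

drop 0:s onto floor
drop 1:s onto {0:s}
drop 2:p onto floor
drop 3:p onto {2:p}
drop 4:u onto {1:s, 3:p}
drop 5:u onto {4:u}
ground layer = {0:s, 2:p}
drop-orders for the pieces not yet dropped (sum over which currently-grounded one goes next):
  1 to go: {5} 1
  2 to go: {4,5} 1
  3 to go: {1,4,5} 1  {3,4,5} 1
  4 to go: {0,1,4,5} 1  {1,3,4,5} 2  {2,3,4,5} 1
  if 0:s drops first: 3 orders
  if 2:p drops first: 3 orders
heap linearizations: 6

6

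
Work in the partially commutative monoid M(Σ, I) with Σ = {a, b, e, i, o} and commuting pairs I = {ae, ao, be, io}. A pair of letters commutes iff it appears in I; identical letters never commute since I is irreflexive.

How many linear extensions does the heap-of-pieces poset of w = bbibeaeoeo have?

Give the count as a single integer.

15

0(b) covers ∅
1(b) covers 0:b
2(i) covers 1:b
3(b) covers 2:i
4(e) covers 2:i
5(a) covers 3:b
6(e) covers 4:e
7(o) covers 3:b, 6:e
8(e) covers 7:o
9(o) covers 8:e
floor of heap: 0:b
completions by unplaced set U, small U first (add the entries for U minus each lowest piece of U):
  |U|=1: {5}:1  {9}:1
  |U|=2: {5,9}:2  {8,9}:1
  |U|=3: {5,8,9}:3  {7,8,9}:1
  |U|=4: {5,7,8,9}:4  {6,7,8,9}:1
  |U|=5: {3,5,7,8,9}:4  {4,6,7,8,9}:1  {5,6,7,8,9}:5
  |U|=6: {3,5,6,7,8,9}:9  {4,5,6,7,8,9}:6
  |U|=7: {3,4,5,6,7,8,9}:15
  |U|=8: {2,3,4,5,6,7,8,9}:15
  start at 0(b): 15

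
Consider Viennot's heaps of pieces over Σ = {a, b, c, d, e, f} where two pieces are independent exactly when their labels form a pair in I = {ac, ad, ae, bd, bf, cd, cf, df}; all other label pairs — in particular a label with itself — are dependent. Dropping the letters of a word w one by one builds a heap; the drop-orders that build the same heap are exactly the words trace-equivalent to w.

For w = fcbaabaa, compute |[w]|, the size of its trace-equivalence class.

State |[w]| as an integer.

0(f) covers ∅
1(c) covers ∅
2(b) covers 1:c
3(a) covers 0:f, 2:b
4(a) covers 3:a
5(b) covers 4:a
6(a) covers 5:b
7(a) covers 6:a
floor of heap: 0:f, 1:c
completions by unplaced set U, small U first (add the entries for U minus each lowest piece of U):
  |U|=1: {7}:1
  |U|=2: {6,7}:1
  |U|=3: {5,6,7}:1
  |U|=4: {4,5,6,7}:1
  |U|=5: {3,4,5,6,7}:1
  |U|=6: {0,3,4,5,6,7}:1  {2,3,4,5,6,7}:1
  start at 0(f): 1
  start at 1(c): 2
sum over floor = 3

3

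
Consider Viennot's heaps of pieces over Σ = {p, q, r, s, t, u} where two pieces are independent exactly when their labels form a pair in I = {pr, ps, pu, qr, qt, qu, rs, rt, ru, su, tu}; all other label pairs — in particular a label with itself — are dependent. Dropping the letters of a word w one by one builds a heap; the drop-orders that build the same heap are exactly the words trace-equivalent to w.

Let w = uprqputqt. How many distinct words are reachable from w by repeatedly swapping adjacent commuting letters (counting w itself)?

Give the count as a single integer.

756

piece 0:u — minimal
piece 1:p — minimal
piece 2:r — minimal
piece 3:q rests on {1:p}
piece 4:p rests on {3:q}
piece 5:u rests on {0:u}
piece 6:t rests on {4:p}
piece 7:q rests on {4:p}
piece 8:t rests on {6:t}
minimal pieces: {0:u, 1:p, 2:r}
ways to finish when only these pieces remain (= sum over removing one remaining piece with nothing left below it):
  1 left: {2}→1  {5}→1  {7}→1  {8}→1
  2 left: {0,5}→1  {2,5}→2  {2,7}→2  {2,8}→2  {5,7}→2  {5,8}→2  {6,8}→1  {7,8}→2
  3 left: {0,2,5}→3  {0,5,7}→3  {0,5,8}→3  {2,5,7}→6  {2,5,8}→6  {2,6,8}→3  {2,7,8}→6  {5,6,8}→3  {5,7,8}→6  {6,7,8}→3
  4 left: {0,2,5,7}→12  {0,2,5,8}→12  {0,5,6,8}→6  {0,5,7,8}→12  {2,5,6,8}→12  {2,5,7,8}→24  {2,6,7,8}→12  {4,6,7,8}→3  {5,6,7,8}→12
  5 left: {0,2,5,6,8}→30  {0,2,5,7,8}→60  {0,5,6,7,8}→30  {2,4,6,7,8}→15  {2,5,6,7,8}→60  {3,4,6,7,8}→3  {4,5,6,7,8}→15
  6 left: {0,2,5,6,7,8}→180  {0,4,5,6,7,8}→45  {1,3,4,6,7,8}→3  {2,3,4,6,7,8}→18  {2,4,5,6,7,8}→90  {3,4,5,6,7,8}→18
  7 left: {0,2,4,5,6,7,8}→315  {0,3,4,5,6,7,8}→63  {1,2,3,4,6,7,8}→21  {1,3,4,5,6,7,8}→21  {2,3,4,5,6,7,8}→126
  placing 0:u first → 168 extensions
  placing 1:p first → 504 extensions
  placing 2:r first → 84 extensions
total linear extensions = 756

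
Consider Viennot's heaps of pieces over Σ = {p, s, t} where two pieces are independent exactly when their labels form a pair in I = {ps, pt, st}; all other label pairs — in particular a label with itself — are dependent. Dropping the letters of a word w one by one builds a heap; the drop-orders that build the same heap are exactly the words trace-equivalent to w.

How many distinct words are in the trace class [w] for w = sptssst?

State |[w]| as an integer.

0(s) covers ∅
1(p) covers ∅
2(t) covers ∅
3(s) covers 0:s
4(s) covers 3:s
5(s) covers 4:s
6(t) covers 2:t
floor of heap: 0:s, 1:p, 2:t
completions by unplaced set U, small U first (add the entries for U minus each lowest piece of U):
  |U|=1: {1}:1  {5}:1  {6}:1
  |U|=2: {1,5}:2  {1,6}:2  {2,6}:1  {4,5}:1  {5,6}:2
  |U|=3: {1,2,6}:3  {1,4,5}:3  {1,5,6}:6  {2,5,6}:3  {3,4,5}:1  {4,5,6}:3
  |U|=4: {0,3,4,5}:1  {1,2,5,6}:12  {1,3,4,5}:4  {1,4,5,6}:12  {2,4,5,6}:6  {3,4,5,6}:4
  |U|=5: {0,1,3,4,5}:5  {0,3,4,5,6}:5  {1,2,4,5,6}:30  {1,3,4,5,6}:20  {2,3,4,5,6}:10
  start at 0(s): 60
  start at 1(p): 15
  start at 2(t): 30
sum over floor = 105

105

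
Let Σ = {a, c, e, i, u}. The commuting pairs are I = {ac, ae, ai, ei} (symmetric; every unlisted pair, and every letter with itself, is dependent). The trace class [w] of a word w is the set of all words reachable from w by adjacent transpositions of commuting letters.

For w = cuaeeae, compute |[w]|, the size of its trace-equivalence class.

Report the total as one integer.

piece 0:c — minimal
piece 1:u rests on {0:c}
piece 2:a rests on {1:u}
piece 3:e rests on {1:u}
piece 4:e rests on {3:e}
piece 5:a rests on {2:a}
piece 6:e rests on {4:e}
minimal pieces: {0:c}
ways to finish when only these pieces remain (= sum over removing one remaining piece with nothing left below it):
  1 left: {5}→1  {6}→1
  2 left: {2,5}→1  {4,6}→1  {5,6}→2
  3 left: {2,5,6}→3  {3,4,6}→1  {4,5,6}→3
  4 left: {2,4,5,6}→6  {3,4,5,6}→4
  5 left: {2,3,4,5,6}→10
  placing 0:c first → 10 extensions

10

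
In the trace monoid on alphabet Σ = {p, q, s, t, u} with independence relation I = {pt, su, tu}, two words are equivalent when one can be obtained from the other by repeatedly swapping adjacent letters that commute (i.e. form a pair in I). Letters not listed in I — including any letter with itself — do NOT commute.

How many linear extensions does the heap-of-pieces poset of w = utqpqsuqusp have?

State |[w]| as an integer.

8

#0=u has no predecessor
#1=t has no predecessor
#2=q depends on [0:u, 1:t]
#3=p depends on [2:q]
#4=q depends on [3:p]
#5=s depends on [4:q]
#6=u depends on [4:q]
#7=q depends on [5:s, 6:u]
#8=u depends on [7:q]
#9=s depends on [7:q]
#10=p depends on [8:u, 9:s]
sources: [0:u, 1:t]
N(rest) = Σ N(rest − s) over sources s of rest; N(one piece) = 1:
  size 1 → [10]=1
  size 2 → [8,10]=1  [9,10]=1
  size 3 → [8,9,10]=2
  size 4 → [7,8,9,10]=2
  size 5 → [5,7,8,9,10]=2  [6,7,8,9,10]=2
  size 6 → [5,6,7,8,9,10]=4
  size 7 → [4,5,6,7,8,9,10]=4
  size 8 → [3,4,5,6,7,8,9,10]=4
  size 9 → [2,3,4,5,6,7,8,9,10]=4
  first=0(u) contributes 4
  first=1(t) contributes 4
|[w]| = 8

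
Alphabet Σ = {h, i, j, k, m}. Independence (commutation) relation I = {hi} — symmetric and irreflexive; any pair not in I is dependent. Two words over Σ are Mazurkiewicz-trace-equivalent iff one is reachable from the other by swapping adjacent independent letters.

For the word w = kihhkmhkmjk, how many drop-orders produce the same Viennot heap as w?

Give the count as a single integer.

3

0(k) covers ∅
1(i) covers 0:k
2(h) covers 0:k
3(h) covers 2:h
4(k) covers 1:i, 3:h
5(m) covers 4:k
6(h) covers 5:m
7(k) covers 6:h
8(m) covers 7:k
9(j) covers 8:m
10(k) covers 9:j
floor of heap: 0:k
completions by unplaced set U, small U first (add the entries for U minus each lowest piece of U):
  |U|=1: {10}:1
  |U|=2: {9,10}:1
  |U|=3: {8,9,10}:1
  |U|=4: {7,8,9,10}:1
  |U|=5: {6,7,8,9,10}:1
  |U|=6: {5,6,7,8,9,10}:1
  |U|=7: {4,5,6,7,8,9,10}:1
  |U|=8: {1,4,5,6,7,8,9,10}:1  {3,4,5,6,7,8,9,10}:1
  |U|=9: {1,3,4,5,6,7,8,9,10}:2  {2,3,4,5,6,7,8,9,10}:1
  start at 0(k): 3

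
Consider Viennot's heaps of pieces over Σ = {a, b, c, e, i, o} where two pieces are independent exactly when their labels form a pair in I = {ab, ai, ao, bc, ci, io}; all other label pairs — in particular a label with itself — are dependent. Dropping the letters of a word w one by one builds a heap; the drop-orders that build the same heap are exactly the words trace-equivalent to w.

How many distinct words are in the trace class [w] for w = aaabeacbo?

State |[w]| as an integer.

12

drop 0:a onto floor
drop 1:a onto {0:a}
drop 2:a onto {1:a}
drop 3:b onto floor
drop 4:e onto {2:a, 3:b}
drop 5:a onto {4:e}
drop 6:c onto {5:a}
drop 7:b onto {4:e}
drop 8:o onto {6:c, 7:b}
ground layer = {0:a, 3:b}
drop-orders for the pieces not yet dropped (sum over which currently-grounded one goes next):
  1 to go: {8} 1
  2 to go: {6,8} 1  {7,8} 1
  3 to go: {5,6,8} 1  {6,7,8} 2
  4 to go: {5,6,7,8} 3
  5 to go: {4,5,6,7,8} 3
  6 to go: {2,4,5,6,7,8} 3  {3,4,5,6,7,8} 3
  7 to go: {1,2,4,5,6,7,8} 3  {2,3,4,5,6,7,8} 6
  if 0:a drops first: 9 orders
  if 3:b drops first: 3 orders
heap linearizations: 12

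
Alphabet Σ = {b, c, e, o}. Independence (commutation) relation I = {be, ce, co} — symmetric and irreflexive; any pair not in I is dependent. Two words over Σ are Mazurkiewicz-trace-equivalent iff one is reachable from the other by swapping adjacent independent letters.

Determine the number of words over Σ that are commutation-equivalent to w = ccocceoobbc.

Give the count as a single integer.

70

piece 0:c — minimal
piece 1:c rests on {0:c}
piece 2:o — minimal
piece 3:c rests on {1:c}
piece 4:c rests on {3:c}
piece 5:e rests on {2:o}
piece 6:o rests on {5:e}
piece 7:o rests on {6:o}
piece 8:b rests on {4:c, 7:o}
piece 9:b rests on {8:b}
piece 10:c rests on {9:b}
minimal pieces: {0:c, 2:o}
ways to finish when only these pieces remain (= sum over removing one remaining piece with nothing left below it):
  1 left: {10}→1
  2 left: {9,10}→1
  3 left: {8,9,10}→1
  4 left: {4,8,9,10}→1  {7,8,9,10}→1
  5 left: {3,4,8,9,10}→1  {4,7,8,9,10}→2  {6,7,8,9,10}→1
  6 left: {1,3,4,8,9,10}→1  {3,4,7,8,9,10}→3  {4,6,7,8,9,10}→3  {5,6,7,8,9,10}→1
  7 left: {0,1,3,4,8,9,10}→1  {1,3,4,7,8,9,10}→4  {2,5,6,7,8,9,10}→1  {3,4,6,7,8,9,10}→6  {4,5,6,7,8,9,10}→4
  8 left: {0,1,3,4,7,8,9,10}→5  {1,3,4,6,7,8,9,10}→10  {2,4,5,6,7,8,9,10}→5  {3,4,5,6,7,8,9,10}→10
  9 left: {0,1,3,4,6,7,8,9,10}→15  {1,3,4,5,6,7,8,9,10}→20  {2,3,4,5,6,7,8,9,10}→15
  placing 0:c first → 35 extensions
  placing 2:o first → 35 extensions
total linear extensions = 70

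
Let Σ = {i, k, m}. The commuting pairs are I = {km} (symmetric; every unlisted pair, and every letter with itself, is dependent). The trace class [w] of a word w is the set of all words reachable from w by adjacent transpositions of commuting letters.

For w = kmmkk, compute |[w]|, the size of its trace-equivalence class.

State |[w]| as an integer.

0(k) covers ∅
1(m) covers ∅
2(m) covers 1:m
3(k) covers 0:k
4(k) covers 3:k
floor of heap: 0:k, 1:m
completions by unplaced set U, small U first (add the entries for U minus each lowest piece of U):
  |U|=1: {2}:1  {4}:1
  |U|=2: {1,2}:1  {2,4}:2  {3,4}:1
  |U|=3: {0,3,4}:1  {1,2,4}:3  {2,3,4}:3
  start at 0(k): 6
  start at 1(m): 4
sum over floor = 10

10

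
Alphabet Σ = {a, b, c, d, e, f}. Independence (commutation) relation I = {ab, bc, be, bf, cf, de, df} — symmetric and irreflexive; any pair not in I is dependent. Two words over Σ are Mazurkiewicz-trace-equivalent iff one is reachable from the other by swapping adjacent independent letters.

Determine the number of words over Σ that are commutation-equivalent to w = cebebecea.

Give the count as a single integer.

drop 0:c onto floor
drop 1:e onto {0:c}
drop 2:b onto floor
drop 3:e onto {1:e}
drop 4:b onto {2:b}
drop 5:e onto {3:e}
drop 6:c onto {5:e}
drop 7:e onto {6:c}
drop 8:a onto {7:e}
ground layer = {0:c, 2:b}
drop-orders for the pieces not yet dropped (sum over which currently-grounded one goes next):
  1 to go: {4} 1  {8} 1
  2 to go: {2,4} 1  {4,8} 2  {7,8} 1
  3 to go: {2,4,8} 3  {4,7,8} 3  {6,7,8} 1
  4 to go: {2,4,7,8} 6  {4,6,7,8} 4  {5,6,7,8} 1
  5 to go: {2,4,6,7,8} 10  {3,5,6,7,8} 1  {4,5,6,7,8} 5
  6 to go: {1,3,5,6,7,8} 1  {2,4,5,6,7,8} 15  {3,4,5,6,7,8} 6
  7 to go: {0,1,3,5,6,7,8} 1  {1,3,4,5,6,7,8} 7  {2,3,4,5,6,7,8} 21
  if 0:c drops first: 28 orders
  if 2:b drops first: 8 orders
heap linearizations: 36

36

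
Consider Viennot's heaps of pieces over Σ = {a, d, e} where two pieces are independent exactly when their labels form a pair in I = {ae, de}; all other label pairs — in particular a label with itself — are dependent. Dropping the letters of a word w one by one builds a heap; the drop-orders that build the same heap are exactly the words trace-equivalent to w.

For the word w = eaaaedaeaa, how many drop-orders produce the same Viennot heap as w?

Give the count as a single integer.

piece 0:e — minimal
piece 1:a — minimal
piece 2:a rests on {1:a}
piece 3:a rests on {2:a}
piece 4:e rests on {0:e}
piece 5:d rests on {3:a}
piece 6:a rests on {5:d}
piece 7:e rests on {4:e}
piece 8:a rests on {6:a}
piece 9:a rests on {8:a}
minimal pieces: {0:e, 1:a}
ways to finish when only these pieces remain (= sum over removing one remaining piece with nothing left below it):
  1 left: {7}→1  {9}→1
  2 left: {4,7}→1  {7,9}→2  {8,9}→1
  3 left: {0,4,7}→1  {4,7,9}→3  {6,8,9}→1  {7,8,9}→3
  4 left: {0,4,7,9}→4  {4,7,8,9}→6  {5,6,8,9}→1  {6,7,8,9}→4
  5 left: {0,4,7,8,9}→10  {3,5,6,8,9}→1  {4,6,7,8,9}→10  {5,6,7,8,9}→5
  6 left: {0,4,6,7,8,9}→20  {2,3,5,6,8,9}→1  {3,5,6,7,8,9}→6  {4,5,6,7,8,9}→15
  7 left: {0,4,5,6,7,8,9}→35  {1,2,3,5,6,8,9}→1  {2,3,5,6,7,8,9}→7  {3,4,5,6,7,8,9}→21
  8 left: {0,3,4,5,6,7,8,9}→56  {1,2,3,5,6,7,8,9}→8  {2,3,4,5,6,7,8,9}→28
  placing 0:e first → 36 extensions
  placing 1:a first → 84 extensions
total linear extensions = 120

120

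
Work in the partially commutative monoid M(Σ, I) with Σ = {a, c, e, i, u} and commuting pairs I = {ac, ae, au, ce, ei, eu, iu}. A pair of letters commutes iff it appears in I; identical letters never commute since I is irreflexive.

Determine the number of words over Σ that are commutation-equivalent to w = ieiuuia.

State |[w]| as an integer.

drop 0:i onto floor
drop 1:e onto floor
drop 2:i onto {0:i}
drop 3:u onto floor
drop 4:u onto {3:u}
drop 5:i onto {2:i}
drop 6:a onto {5:i}
ground layer = {0:i, 1:e, 3:u}
drop-orders for the pieces not yet dropped (sum over which currently-grounded one goes next):
  1 to go: {1} 1  {4} 1  {6} 1
  2 to go: {1,4} 2  {1,6} 2  {3,4} 1  {4,6} 2  {5,6} 1
  3 to go: {1,3,4} 3  {1,4,6} 6  {1,5,6} 3  {2,5,6} 1  {3,4,6} 3  {4,5,6} 3
  4 to go: {0,2,5,6} 1  {1,2,5,6} 4  {1,3,4,6} 12  {1,4,5,6} 12  {2,4,5,6} 4  {3,4,5,6} 6
  5 to go: {0,1,2,5,6} 5  {0,2,4,5,6} 5  {1,2,4,5,6} 20  {1,3,4,5,6} 30  {2,3,4,5,6} 10
  if 0:i drops first: 60 orders
  if 1:e drops first: 15 orders
  if 3:u drops first: 30 orders
heap linearizations: 105

105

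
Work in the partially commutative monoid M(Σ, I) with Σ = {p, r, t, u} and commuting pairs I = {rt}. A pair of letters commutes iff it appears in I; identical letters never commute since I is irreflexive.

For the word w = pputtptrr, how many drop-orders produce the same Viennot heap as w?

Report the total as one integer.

3

piece 0:p — minimal
piece 1:p rests on {0:p}
piece 2:u rests on {1:p}
piece 3:t rests on {2:u}
piece 4:t rests on {3:t}
piece 5:p rests on {4:t}
piece 6:t rests on {5:p}
piece 7:r rests on {5:p}
piece 8:r rests on {7:r}
minimal pieces: {0:p}
ways to finish when only these pieces remain (= sum over removing one remaining piece with nothing left below it):
  1 left: {6}→1  {8}→1
  2 left: {6,8}→2  {7,8}→1
  3 left: {6,7,8}→3
  4 left: {5,6,7,8}→3
  5 left: {4,5,6,7,8}→3
  6 left: {3,4,5,6,7,8}→3
  7 left: {2,3,4,5,6,7,8}→3
  placing 0:p first → 3 extensions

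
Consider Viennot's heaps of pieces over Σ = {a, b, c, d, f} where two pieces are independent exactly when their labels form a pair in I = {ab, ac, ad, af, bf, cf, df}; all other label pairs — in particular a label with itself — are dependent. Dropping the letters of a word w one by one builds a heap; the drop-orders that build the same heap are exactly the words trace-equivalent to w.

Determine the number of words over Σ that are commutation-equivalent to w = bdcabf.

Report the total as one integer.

#0=b has no predecessor
#1=d depends on [0:b]
#2=c depends on [1:d]
#3=a has no predecessor
#4=b depends on [2:c]
#5=f has no predecessor
sources: [0:b, 3:a, 5:f]
N(rest) = Σ N(rest − s) over sources s of rest; N(one piece) = 1:
  size 1 → [3]=1  [4]=1  [5]=1
  size 2 → [2,4]=1  [3,4]=2  [3,5]=2  [4,5]=2
  size 3 → [1,2,4]=1  [2,3,4]=3  [2,4,5]=3  [3,4,5]=6
  size 4 → [0,1,2,4]=1  [1,2,3,4]=4  [1,2,4,5]=4  [2,3,4,5]=12
  first=0(b) contributes 20
  first=3(a) contributes 5
  first=5(f) contributes 5
|[w]| = 30

30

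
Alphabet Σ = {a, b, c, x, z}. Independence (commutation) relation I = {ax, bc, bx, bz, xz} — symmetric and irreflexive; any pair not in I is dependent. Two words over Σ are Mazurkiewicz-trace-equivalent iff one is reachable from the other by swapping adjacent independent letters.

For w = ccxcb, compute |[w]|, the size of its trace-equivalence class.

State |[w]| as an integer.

5

#0=c has no predecessor
#1=c depends on [0:c]
#2=x depends on [1:c]
#3=c depends on [2:x]
#4=b has no predecessor
sources: [0:c, 4:b]
N(rest) = Σ N(rest − s) over sources s of rest; N(one piece) = 1:
  size 1 → [3]=1  [4]=1
  size 2 → [2,3]=1  [3,4]=2
  size 3 → [1,2,3]=1  [2,3,4]=3
  first=0(c) contributes 4
  first=4(b) contributes 1
|[w]| = 5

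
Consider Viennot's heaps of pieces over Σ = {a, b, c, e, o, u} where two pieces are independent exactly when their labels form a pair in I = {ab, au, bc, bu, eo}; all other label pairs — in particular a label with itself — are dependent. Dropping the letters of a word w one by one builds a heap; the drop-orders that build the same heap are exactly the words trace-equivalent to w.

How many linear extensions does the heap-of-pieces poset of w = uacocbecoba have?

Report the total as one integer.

8

drop 0:u onto floor
drop 1:a onto floor
drop 2:c onto {0:u, 1:a}
drop 3:o onto {2:c}
drop 4:c onto {3:o}
drop 5:b onto {3:o}
drop 6:e onto {4:c, 5:b}
drop 7:c onto {6:e}
drop 8:o onto {7:c}
drop 9:b onto {8:o}
drop 10:a onto {8:o}
ground layer = {0:u, 1:a}
drop-orders for the pieces not yet dropped (sum over which currently-grounded one goes next):
  1 to go: {9} 1  {10} 1
  2 to go: {9,10} 2
  3 to go: {8,9,10} 2
  4 to go: {7,8,9,10} 2
  5 to go: {6,7,8,9,10} 2
  6 to go: {4,6,7,8,9,10} 2  {5,6,7,8,9,10} 2
  7 to go: {4,5,6,7,8,9,10} 4
  8 to go: {3,4,5,6,7,8,9,10} 4
  9 to go: {2,3,4,5,6,7,8,9,10} 4
  if 0:u drops first: 4 orders
  if 1:a drops first: 4 orders
heap linearizations: 8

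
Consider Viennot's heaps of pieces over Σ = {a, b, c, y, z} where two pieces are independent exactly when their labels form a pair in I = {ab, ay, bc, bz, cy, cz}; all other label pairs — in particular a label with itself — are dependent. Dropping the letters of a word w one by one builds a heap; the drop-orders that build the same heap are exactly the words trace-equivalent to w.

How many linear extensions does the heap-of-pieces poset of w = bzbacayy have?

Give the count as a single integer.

65

#0=b has no predecessor
#1=z has no predecessor
#2=b depends on [0:b]
#3=a depends on [1:z]
#4=c depends on [3:a]
#5=a depends on [4:c]
#6=y depends on [1:z, 2:b]
#7=y depends on [6:y]
sources: [0:b, 1:z]
N(rest) = Σ N(rest − s) over sources s of rest; N(one piece) = 1:
  size 1 → [5]=1  [7]=1
  size 2 → [4,5]=1  [5,7]=2  [6,7]=1
  size 3 → [2,6,7]=1  [3,4,5]=1  [4,5,7]=3  [5,6,7]=3
  size 4 → [0,2,6,7]=1  [2,5,6,7]=4  [3,4,5,7]=4  [4,5,6,7]=6
  size 5 → [0,2,5,6,7]=5  [2,4,5,6,7]=10  [3,4,5,6,7]=10
  size 6 → [0,2,4,5,6,7]=15  [1,3,4,5,6,7]=10  [2,3,4,5,6,7]=20
  first=0(b) contributes 30
  first=1(z) contributes 35
|[w]| = 65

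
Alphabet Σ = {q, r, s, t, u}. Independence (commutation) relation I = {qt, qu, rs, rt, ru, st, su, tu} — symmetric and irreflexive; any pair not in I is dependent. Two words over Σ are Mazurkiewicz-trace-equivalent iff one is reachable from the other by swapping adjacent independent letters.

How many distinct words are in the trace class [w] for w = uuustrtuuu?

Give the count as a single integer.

piece 0:u — minimal
piece 1:u rests on {0:u}
piece 2:u rests on {1:u}
piece 3:s — minimal
piece 4:t — minimal
piece 5:r — minimal
piece 6:t rests on {4:t}
piece 7:u rests on {2:u}
piece 8:u rests on {7:u}
piece 9:u rests on {8:u}
minimal pieces: {0:u, 3:s, 4:t, 5:r}
ways to finish when only these pieces remain (= sum over removing one remaining piece with nothing left below it):
  1 left: {3}→1  {5}→1  {6}→1  {9}→1
  2 left: {3,5}→2  {3,6}→2  {3,9}→2  {4,6}→1  {5,6}→2  {5,9}→2  {6,9}→2  {8,9}→1
  3 left: {3,4,6}→3  {3,5,6}→6  {3,5,9}→6  {3,6,9}→6  {3,8,9}→3  {4,5,6}→3  {4,6,9}→3  {5,6,9}→6  {5,8,9}→3  {6,8,9}→3  {7,8,9}→1
  4 left: {2,7,8,9}→1  {3,4,5,6}→12  {3,4,6,9}→12  {3,5,6,9}→24  {3,5,8,9}→12  {3,6,8,9}→12  {3,7,8,9}→4  {4,5,6,9}→12  {4,6,8,9}→6  {5,6,8,9}→12  {5,7,8,9}→4  {6,7,8,9}→4
  5 left: {1,2,7,8,9}→1  {2,3,7,8,9}→5  {2,5,7,8,9}→5  {2,6,7,8,9}→5  {3,4,5,6,9}→60  {3,4,6,8,9}→30  {3,5,6,8,9}→60  {3,5,7,8,9}→20  {3,6,7,8,9}→20  {4,5,6,8,9}→30  {4,6,7,8,9}→10  {5,6,7,8,9}→20
  6 left: {0,1,2,7,8,9}→1  {1,2,3,7,8,9}→6  {1,2,5,7,8,9}→6  {1,2,6,7,8,9}→6  {2,3,5,7,8,9}→30  {2,3,6,7,8,9}→30  {2,4,6,7,8,9}→15  {2,5,6,7,8,9}→30  {3,4,5,6,8,9}→180  {3,4,6,7,8,9}→60  {3,5,6,7,8,9}→120  {4,5,6,7,8,9}→60
  7 left: {0,1,2,3,7,8,9}→7  {0,1,2,5,7,8,9}→7  {0,1,2,6,7,8,9}→7  {1,2,3,5,7,8,9}→42  {1,2,3,6,7,8,9}→42  {1,2,4,6,7,8,9}→21  {1,2,5,6,7,8,9}→42  {2,3,4,6,7,8,9}→105  {2,3,5,6,7,8,9}→210  {2,4,5,6,7,8,9}→105  {3,4,5,6,7,8,9}→420
  8 left: {0,1,2,3,5,7,8,9}→56  {0,1,2,3,6,7,8,9}→56  {0,1,2,4,6,7,8,9}→28  {0,1,2,5,6,7,8,9}→56  {1,2,3,4,6,7,8,9}→168  {1,2,3,5,6,7,8,9}→336  {1,2,4,5,6,7,8,9}→168  {2,3,4,5,6,7,8,9}→840
  placing 0:u first → 1512 extensions
  placing 3:s first → 252 extensions
  placing 4:t first → 504 extensions
  placing 5:r first → 252 extensions
total linear extensions = 2520

2520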